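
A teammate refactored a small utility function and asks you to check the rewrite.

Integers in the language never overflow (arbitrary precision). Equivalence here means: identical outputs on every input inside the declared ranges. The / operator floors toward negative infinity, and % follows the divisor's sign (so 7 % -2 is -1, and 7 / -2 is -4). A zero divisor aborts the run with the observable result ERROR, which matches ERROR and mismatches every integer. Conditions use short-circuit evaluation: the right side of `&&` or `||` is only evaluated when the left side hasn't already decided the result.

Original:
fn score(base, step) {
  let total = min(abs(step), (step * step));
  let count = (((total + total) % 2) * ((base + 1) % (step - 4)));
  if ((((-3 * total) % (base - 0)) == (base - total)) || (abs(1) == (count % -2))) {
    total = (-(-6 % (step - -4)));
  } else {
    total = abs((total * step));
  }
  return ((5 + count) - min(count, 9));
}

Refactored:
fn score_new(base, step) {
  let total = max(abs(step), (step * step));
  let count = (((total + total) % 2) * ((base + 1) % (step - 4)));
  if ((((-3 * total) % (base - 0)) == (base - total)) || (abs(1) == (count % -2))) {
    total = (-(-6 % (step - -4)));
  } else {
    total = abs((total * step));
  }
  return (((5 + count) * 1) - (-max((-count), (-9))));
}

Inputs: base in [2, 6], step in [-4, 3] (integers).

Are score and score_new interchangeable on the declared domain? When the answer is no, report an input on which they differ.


Take base=4, step=-4.
score: total=4, then count=0, then ((((-3 * total) % (base - 0)) == (base - total)) || (abs(1) == (count % -2))) is true, then a zero divisor aborts: ERROR
score_new: total=16, then count=0, then ((((-3 * total) % (base - 0)) == (base - total)) || (abs(1) == (count % -2))) is false, then total=64, then returns 5
ERROR vs 5 — the two versions disagree here.
verdict: not equivalent; witness: base=4, step=-4


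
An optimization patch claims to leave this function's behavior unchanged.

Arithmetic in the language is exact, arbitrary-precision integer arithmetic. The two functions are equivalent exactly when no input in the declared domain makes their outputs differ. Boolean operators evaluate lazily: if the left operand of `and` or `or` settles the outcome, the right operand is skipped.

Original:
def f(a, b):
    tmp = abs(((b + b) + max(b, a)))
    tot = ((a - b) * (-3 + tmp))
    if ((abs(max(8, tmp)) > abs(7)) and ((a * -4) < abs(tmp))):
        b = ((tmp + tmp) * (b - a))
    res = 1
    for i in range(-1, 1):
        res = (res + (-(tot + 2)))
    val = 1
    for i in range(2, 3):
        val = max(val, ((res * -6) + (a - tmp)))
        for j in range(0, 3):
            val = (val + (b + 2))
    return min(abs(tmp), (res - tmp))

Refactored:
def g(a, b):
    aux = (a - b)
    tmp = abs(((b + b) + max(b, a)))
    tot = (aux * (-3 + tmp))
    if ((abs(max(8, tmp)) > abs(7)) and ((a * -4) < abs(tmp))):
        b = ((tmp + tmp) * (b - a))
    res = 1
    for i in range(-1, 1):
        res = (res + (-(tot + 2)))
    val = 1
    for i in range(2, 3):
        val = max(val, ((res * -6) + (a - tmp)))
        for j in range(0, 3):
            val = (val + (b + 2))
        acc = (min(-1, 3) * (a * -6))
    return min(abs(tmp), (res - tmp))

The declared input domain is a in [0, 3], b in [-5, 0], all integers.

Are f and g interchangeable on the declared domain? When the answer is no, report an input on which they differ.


The two versions differ — the changes include arithmetic usage differs, min/max/abs usage differs, local variable names differ, statement counts differ, constant usage differs.
Spot check at a=0, b=-4 — f: tmp becomes 8; next tot becomes 20; next ((abs(max(8, tmp)) > abs(7)) and ((a * -4) < abs(tmp))) evaluates to true; next b becomes -64; next res becomes 1; next at i=-1:; next res becomes -21; next at i=0:; next res becomes -43; next val becomes 1; next at i=2:; next val becomes 250; next at j=0:; next val becomes 188; next at j=1:; next val becomes 126; next at j=2:; next val becomes 64; next final value -51. g: aux becomes 4; next tmp becomes 8; next tot becomes 20; next ((abs(max(8, tmp)) > abs(7)) and ((a * -4) < abs(tmp))) evaluates to true; next b becomes -64; next res becomes 1; next at i=-1:; next res becomes -21; next at i=0:; next res becomes -43; next val becomes 1; next at i=2:; next val becomes 250; next at j=0:; next val becomes 188; next at j=1:; next val becomes 126; next at j=2:; next val becomes 64; next acc becomes 0; next final value -51. Both give -51.
Across all 24 domain points the two functions coincide.
verdict: equivalent


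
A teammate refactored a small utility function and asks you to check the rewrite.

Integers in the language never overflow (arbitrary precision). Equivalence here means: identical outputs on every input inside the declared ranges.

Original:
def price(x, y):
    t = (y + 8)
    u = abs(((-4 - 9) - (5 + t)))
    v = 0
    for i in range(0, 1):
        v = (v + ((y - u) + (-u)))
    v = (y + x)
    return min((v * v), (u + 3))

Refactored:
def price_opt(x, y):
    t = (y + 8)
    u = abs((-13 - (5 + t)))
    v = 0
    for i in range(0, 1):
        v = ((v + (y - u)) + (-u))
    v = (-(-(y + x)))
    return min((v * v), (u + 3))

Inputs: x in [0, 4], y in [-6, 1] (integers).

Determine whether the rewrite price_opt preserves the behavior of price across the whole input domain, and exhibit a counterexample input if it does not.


Side by side, the visible changes include: arithmetic usage differs, constant usage differs.
Tracing x=4, y=-5: price: t = 3; u = 21; v = 0; [i=0]; v = -47; v = -1; return 1 | price_opt: t = 3; u = 21; v = 0; [i=0]; v = -47; v = -1; return 1 — matching result 1.
Sweeping the whole domain (40 inputs) finds no disagreement.
verdict: equivalent


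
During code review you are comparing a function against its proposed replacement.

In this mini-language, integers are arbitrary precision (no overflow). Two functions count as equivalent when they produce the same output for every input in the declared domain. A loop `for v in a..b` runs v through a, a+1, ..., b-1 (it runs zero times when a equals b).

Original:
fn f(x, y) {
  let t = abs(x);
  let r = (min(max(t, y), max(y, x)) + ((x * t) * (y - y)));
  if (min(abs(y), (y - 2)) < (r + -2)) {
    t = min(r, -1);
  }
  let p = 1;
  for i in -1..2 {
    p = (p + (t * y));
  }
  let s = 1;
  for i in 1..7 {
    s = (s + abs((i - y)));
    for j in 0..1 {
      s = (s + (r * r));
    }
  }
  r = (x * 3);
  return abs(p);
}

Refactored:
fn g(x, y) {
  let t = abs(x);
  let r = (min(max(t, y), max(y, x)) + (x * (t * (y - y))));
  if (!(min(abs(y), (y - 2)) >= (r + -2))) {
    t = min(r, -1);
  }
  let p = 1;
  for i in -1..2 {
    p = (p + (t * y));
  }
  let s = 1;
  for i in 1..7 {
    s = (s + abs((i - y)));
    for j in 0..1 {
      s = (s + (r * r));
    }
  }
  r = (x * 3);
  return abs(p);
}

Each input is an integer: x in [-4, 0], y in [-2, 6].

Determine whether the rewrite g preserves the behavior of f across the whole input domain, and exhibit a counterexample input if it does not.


This is a faithful refactor — boolean connective usage differs; comparison usage differs, but the computed results match everywhere.
One worked example (x=-2, y=5) — f: t = 2; r = 5; (min(abs(y), (y - 2)) < (r + -2)) -> false; p = 1; [i=-1]; p = 11; [i=0]; p = 21; [i=1]; p = 31; s = 1; [i=1]; s = 5; [j=0]; s = 30; [i=2]; s = 33; [j=0]; s = 58; [i=3]; s = 60; [j=0]; s = 85; [i=4]; s = 86; [j=0]; s = 111; [i=5]; s = 111; [j=0]; s = 136; [i=6]; s = 137; [j=0]; s = 162; r = -6; return 31; g: t = 2; r = 5; (!(min(abs(y), (y - 2)) >= (r + -2))) -> false; p = 1; [i=-1]; p = 11; [i=0]; p = 21; [i=1]; p = 31; s = 1; [i=1]; s = 5; [j=0]; s = 30; [i=2]; s = 33; [j=0]; s = 58; [i=3]; s = 60; [j=0]; s = 85; [i=4]; s = 86; [j=0]; s = 111; [i=5]; s = 111; [j=0]; s = 136; [i=6]; s = 137; [j=0]; s = 162; r = -6; return 31; agreement on 31.
Checked all 45 inputs in the declared domain: the outputs agree on every one.
verdict: equivalent


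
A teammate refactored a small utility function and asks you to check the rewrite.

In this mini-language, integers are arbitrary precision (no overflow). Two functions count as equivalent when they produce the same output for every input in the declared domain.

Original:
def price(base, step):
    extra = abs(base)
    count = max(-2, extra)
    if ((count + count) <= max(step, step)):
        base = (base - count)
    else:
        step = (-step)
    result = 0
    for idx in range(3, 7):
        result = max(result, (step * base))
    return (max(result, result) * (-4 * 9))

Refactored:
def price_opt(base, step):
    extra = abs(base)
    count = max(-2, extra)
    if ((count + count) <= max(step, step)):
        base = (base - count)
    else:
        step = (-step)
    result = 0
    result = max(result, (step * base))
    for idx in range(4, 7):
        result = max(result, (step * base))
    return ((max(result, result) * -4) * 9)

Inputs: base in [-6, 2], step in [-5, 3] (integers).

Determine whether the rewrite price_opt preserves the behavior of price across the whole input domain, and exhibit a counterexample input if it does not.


The two are interchangeable: min/max/abs usage differs, and statement counts differ, and arithmetic usage differs, and loop structure differs, and every declared input agrees.
One worked example (base=1, step=-1) — price: extra := 1 | count := 1 | ((count + count) <= max(step, step)): false | step := 1 | result := 0 | iter idx=3: | result := 1 | iter idx=4: | result := 1 | iter idx=5: | result := 1 | iter idx=6: | result := 1 | result -36; price_opt: extra := 1 | count := 1 | ((count + count) <= max(step, step)): false | step := 1 | result := 0 | result := 1 | iter idx=4: | result := 1 | iter idx=5: | result := 1 | iter idx=6: | result := 1 | result -36; agreement on -36.
Sweeping the whole domain (81 inputs) finds no disagreement.
verdict: equivalent


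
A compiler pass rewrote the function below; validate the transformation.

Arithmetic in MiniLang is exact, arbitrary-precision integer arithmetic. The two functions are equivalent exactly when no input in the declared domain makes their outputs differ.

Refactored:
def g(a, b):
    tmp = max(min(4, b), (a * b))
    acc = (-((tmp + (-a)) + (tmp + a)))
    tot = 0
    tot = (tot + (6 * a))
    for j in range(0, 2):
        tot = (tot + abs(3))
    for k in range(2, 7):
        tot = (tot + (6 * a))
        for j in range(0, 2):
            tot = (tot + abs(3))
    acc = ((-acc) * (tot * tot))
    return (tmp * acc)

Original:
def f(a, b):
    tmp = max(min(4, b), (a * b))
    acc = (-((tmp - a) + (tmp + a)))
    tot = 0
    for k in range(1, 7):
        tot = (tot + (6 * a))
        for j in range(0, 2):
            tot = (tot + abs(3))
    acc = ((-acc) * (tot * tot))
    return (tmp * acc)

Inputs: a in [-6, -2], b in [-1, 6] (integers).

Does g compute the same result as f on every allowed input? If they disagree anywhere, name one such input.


Behavior is preserved: although arithmetic usage differs, min/max/abs usage differs, constant usage differs, loop structure differs, statement counts differ, the outputs never diverge.
Tracing a=-2, b=6: f: tmp=4, then acc=-8, then tot=0, then (k=1), then tot=-12, then (j=0), then tot=-9, then (j=1), then tot=-6, then (k=2), then tot=-18, then (j=0), then tot=-15, then (j=1), then tot=-12, then (k=3), then tot=-24, then (j=0), then tot=-21, then (j=1), then tot=-18, then (k=4), then tot=-30, then (j=0), then tot=-27, then (j=1), then tot=-24, then (k=5), then tot=-36, then (j=0), then tot=-33, then (j=1), then tot=-30, then (k=6), then tot=-42, then (j=0), then tot=-39, then (j=1), then tot=-36, then acc=10368, then returns 41472 | g: tmp=4, then acc=-8, then tot=0, then tot=-12, then (j=0), then tot=-9, then (j=1), then tot=-6, then (k=2), then tot=-18, then (j=0), then tot=-15, then (j=1), then tot=-12, then (k=3), then tot=-24, then (j=0), then tot=-21, then (j=1), then tot=-18, then (k=4), then tot=-30, then (j=0), then tot=-27, then (j=1), then tot=-24, then (k=5), then tot=-36, then (j=0), then tot=-33, then (j=1), then tot=-30, then (k=6), then tot=-42, then (j=0), then tot=-39, then (j=1), then tot=-36, then acc=10368, then returns 41472 — matching result 41472.
Sweeping the whole domain (40 inputs) finds no disagreement.
verdict: equivalent


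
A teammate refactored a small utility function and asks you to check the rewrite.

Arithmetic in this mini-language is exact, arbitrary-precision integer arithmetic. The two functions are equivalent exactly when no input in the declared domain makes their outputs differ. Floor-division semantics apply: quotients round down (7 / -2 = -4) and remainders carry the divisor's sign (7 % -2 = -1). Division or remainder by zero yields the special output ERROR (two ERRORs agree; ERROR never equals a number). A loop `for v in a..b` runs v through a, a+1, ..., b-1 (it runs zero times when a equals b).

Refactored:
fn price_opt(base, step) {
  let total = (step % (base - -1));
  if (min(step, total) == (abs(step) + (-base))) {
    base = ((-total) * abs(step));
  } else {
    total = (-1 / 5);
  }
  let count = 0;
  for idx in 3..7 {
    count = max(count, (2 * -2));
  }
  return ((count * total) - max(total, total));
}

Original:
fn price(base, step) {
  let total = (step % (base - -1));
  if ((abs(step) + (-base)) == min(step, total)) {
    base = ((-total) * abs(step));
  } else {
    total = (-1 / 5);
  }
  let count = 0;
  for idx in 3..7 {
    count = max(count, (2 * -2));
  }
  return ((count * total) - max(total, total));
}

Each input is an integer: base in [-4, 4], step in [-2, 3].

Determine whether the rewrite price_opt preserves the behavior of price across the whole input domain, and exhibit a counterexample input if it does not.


Comparing the listings, the differences include: same computation, different form.
Spot check at base=1, step=1 — price: total = 1; ((abs(step) + (-base)) == min(step, total)) -> false; total = -1; count = 0; [idx=3]; count = 0; [idx=4]; count = 0; [idx=5]; count = 0; [idx=6]; count = 0; return 1. price_opt: total = 1; (min(step, total) == (abs(step) + (-base))) -> false; total = -1; count = 0; [idx=3]; count = 0; [idx=4]; count = 0; [idx=5]; count = 0; [idx=6]; count = 0; return 1. Both give 1.
Sweeping the whole domain (54 inputs) finds no disagreement.
verdict: equivalent


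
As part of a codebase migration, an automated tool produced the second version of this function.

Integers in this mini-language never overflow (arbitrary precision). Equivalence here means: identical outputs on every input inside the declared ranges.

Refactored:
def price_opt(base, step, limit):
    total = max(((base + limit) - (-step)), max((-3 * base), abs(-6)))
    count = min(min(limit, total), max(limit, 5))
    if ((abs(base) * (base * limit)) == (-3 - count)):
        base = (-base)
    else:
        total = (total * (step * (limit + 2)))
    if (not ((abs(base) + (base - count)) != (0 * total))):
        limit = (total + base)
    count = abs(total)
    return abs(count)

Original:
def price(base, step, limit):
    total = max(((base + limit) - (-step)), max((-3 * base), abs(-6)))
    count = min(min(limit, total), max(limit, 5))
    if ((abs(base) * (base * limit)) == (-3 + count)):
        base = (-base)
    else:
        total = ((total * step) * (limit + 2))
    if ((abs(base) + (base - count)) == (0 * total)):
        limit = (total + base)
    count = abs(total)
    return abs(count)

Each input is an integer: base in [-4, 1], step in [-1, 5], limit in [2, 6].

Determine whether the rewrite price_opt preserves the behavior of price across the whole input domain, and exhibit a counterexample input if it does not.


Not equivalent: base=0, step=-1, limit=3 separates them (6 vs 30).
price: total=6, then count=3, then ((abs(base) * (base * limit)) == (-3 + count)) is true, then base=0, then ((abs(base) + (base - count)) == (0 * total)) is false, then count=6, then returns 6
price_opt: total=6, then count=3, then ((abs(base) * (base * limit)) == (-3 - count)) is false, then total=-30, then (not ((abs(base) + (base - count)) != (0 * total))) is false, then count=30, then returns 30
verdict: not equivalent; witness: base=0, step=-1, limit=3


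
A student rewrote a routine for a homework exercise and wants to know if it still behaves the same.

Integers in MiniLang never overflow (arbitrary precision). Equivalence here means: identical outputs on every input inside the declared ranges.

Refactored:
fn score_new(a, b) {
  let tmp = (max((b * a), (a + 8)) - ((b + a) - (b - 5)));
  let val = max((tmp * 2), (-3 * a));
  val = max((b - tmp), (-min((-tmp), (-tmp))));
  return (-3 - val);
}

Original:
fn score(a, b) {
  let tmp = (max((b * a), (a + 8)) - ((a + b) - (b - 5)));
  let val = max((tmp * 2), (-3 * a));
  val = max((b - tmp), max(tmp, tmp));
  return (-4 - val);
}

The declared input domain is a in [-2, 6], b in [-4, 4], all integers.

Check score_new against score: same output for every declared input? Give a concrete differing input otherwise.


Input a=-2, b=-4: -9 from score versus -8 from score_new.
verdict: not equivalent; witness: a=-2, b=-4


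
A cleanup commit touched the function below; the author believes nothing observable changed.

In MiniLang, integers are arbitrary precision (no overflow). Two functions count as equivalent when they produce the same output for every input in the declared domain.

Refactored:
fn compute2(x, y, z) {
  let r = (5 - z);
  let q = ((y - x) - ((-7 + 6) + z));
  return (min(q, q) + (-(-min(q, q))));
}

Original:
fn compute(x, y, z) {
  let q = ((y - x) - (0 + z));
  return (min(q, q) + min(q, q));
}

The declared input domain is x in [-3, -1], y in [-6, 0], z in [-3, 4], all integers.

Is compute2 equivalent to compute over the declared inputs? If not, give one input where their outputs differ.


These are not equivalent — on x=-3, y=-6, z=-3 the outputs split (0 vs 2).
compute: q := 0 | result 0
compute2: r := 8 | q := 1 | result 2
verdict: not equivalent; witness: x=-3, y=-6, z=-3


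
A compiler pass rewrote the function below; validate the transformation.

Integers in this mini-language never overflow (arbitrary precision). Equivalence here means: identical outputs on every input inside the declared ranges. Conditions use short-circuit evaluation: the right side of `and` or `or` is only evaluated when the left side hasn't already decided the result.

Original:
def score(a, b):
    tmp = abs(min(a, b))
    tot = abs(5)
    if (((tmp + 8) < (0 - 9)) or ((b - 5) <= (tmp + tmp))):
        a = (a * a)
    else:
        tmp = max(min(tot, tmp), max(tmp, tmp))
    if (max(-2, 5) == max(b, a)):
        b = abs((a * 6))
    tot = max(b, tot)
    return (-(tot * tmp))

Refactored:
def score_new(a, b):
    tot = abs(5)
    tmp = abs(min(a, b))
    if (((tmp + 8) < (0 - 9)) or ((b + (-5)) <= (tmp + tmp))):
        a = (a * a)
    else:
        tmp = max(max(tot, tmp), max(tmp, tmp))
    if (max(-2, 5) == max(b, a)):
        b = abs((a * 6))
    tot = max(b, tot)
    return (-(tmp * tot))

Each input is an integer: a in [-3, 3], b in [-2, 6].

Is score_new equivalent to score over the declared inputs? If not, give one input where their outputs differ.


Take a=0, b=6.
score: tmp = 0; tot = 5; (((tmp + 8) < (0 - 9)) or ((b - 5) <= (tmp + tmp))) -> false; tmp = 0; (max(-2, 5) == max(b, a)) -> false; tot = 6; return 0
score_new: tot = 5; tmp = 0; (((tmp + 8) < (0 - 9)) or ((b + (-5)) <= (tmp + tmp))) -> false; tmp = 5; (max(-2, 5) == max(b, a)) -> false; tot = 6; return -30
0 and -30 differ, so these are not the same function on this domain.
verdict: not equivalent; witness: a=0, b=6


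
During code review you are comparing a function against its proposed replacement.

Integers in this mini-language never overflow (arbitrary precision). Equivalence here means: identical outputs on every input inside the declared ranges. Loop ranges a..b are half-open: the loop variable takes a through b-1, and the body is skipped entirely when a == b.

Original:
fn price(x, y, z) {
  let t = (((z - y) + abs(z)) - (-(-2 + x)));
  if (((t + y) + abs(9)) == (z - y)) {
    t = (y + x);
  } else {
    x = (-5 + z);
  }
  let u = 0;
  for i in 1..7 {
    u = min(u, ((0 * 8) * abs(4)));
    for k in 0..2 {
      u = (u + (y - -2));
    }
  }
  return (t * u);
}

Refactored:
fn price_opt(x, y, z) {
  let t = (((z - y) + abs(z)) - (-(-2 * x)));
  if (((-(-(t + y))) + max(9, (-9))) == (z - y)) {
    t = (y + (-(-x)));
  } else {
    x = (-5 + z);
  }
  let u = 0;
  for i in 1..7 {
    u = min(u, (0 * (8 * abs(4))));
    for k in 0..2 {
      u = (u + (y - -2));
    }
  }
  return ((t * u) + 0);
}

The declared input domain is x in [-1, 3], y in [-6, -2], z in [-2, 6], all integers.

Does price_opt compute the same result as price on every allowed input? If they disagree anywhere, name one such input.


There is a counterexample at x=-1, y=-6, z=-2: -144 on one side, -384 on the other.
price: t = 3; (((t + y) + abs(9)) == (z - y)) -> false; x = -7; u = 0; [i=1]; u = 0; [k=0]; u = -4; [k=1]; u = -8; [i=2]; u = -8; [k=0]; u = -12; [k=1]; u = -16; [i=3]; u = -16; [k=0]; u = -20; [k=1]; u = -24; [i=4]; u = -24; [k=0]; u = -28; [k=1]; u = -32; [i=5]; u = -32; [k=0]; u = -36; [k=1]; u = -40; [i=6]; u = -40; [k=0]; u = -44; [k=1]; u = -48; return -144
price_opt: t = 8; (((-(-(t + y))) + max(9, (-9))) == (z - y)) -> false; x = -7; u = 0; [i=1]; u = 0; [k=0]; u = -4; [k=1]; u = -8; [i=2]; u = -8; [k=0]; u = -12; [k=1]; u = -16; [i=3]; u = -16; [k=0]; u = -20; [k=1]; u = -24; [i=4]; u = -24; [k=0]; u = -28; [k=1]; u = -32; [i=5]; u = -32; [k=0]; u = -36; [k=1]; u = -40; [i=6]; u = -40; [k=0]; u = -44; [k=1]; u = -48; return -384
verdict: not equivalent; witness: x=-1, y=-6, z=-2


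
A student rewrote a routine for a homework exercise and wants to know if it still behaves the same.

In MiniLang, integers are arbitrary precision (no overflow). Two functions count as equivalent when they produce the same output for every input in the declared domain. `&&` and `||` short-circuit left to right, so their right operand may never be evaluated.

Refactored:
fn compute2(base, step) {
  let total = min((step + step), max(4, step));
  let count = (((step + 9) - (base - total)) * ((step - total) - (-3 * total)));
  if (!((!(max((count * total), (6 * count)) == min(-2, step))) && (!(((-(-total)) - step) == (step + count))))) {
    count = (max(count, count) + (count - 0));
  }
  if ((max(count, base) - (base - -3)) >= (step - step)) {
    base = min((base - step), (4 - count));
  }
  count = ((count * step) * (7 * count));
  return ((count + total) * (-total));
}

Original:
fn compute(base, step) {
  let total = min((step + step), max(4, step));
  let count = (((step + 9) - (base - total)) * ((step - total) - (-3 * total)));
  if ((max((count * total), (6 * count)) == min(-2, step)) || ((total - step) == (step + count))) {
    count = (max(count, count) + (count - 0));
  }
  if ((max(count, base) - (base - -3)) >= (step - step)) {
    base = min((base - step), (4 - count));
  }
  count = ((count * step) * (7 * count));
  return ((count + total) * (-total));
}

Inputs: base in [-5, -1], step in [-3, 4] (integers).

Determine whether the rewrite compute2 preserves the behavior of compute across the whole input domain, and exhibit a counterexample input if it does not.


Behavior is preserved: although boolean connective usage differs, the outputs never diverge.
One worked example (base=-5, step=3) — compute: total=4, then count=231, then ((max((count * total), (6 * count)) == min(-2, step)) || ((total - step) == (step + count))) is false, then ((max(count, base) - (base - -3)) >= (step - step)) is true, then base=-227, then count=1120581, then returns -4482340; compute2: total=4, then count=231, then (!((!(max((count * total), (6 * count)) == min(-2, step))) && (!(((-(-total)) - step) == (step + count))))) is false, then ((max(count, base) - (base - -3)) >= (step - step)) is true, then base=-227, then count=1120581, then returns -4482340; agreement on -4482340.
Across all 40 domain points the two functions coincide.
verdict: equivalent


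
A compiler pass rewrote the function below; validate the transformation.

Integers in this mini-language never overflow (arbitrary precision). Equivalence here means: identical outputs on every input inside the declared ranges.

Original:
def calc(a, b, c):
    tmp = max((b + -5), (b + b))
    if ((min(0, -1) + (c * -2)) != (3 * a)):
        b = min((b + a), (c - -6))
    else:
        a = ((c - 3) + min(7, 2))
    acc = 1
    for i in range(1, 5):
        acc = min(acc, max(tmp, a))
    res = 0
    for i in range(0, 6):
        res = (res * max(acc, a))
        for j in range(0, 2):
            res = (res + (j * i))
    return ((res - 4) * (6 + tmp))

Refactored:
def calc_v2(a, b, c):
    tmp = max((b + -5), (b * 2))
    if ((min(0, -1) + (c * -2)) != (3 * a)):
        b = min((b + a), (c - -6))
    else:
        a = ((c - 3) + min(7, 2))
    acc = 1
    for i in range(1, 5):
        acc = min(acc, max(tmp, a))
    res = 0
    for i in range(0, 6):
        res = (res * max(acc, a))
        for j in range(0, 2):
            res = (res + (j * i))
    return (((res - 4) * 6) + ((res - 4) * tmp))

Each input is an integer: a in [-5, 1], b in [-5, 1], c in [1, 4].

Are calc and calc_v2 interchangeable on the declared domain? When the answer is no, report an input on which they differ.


Behavior is preserved: although constant usage differs; also arithmetic usage differs, the outputs never diverge.
As a probe, take a=-3, b=-1, c=2: calc runs tmp=-2, then ((min(0, -1) + (c * -2)) != (3 * a)) is true, then b=-4, then acc=1, then (i=1), then acc=-2, then (i=2), then acc=-2, then (i=3), then acc=-2, then (i=4), then acc=-2, then res=0, then (i=0), then res=0, then (j=0), then res=0, then (j=1), then res=0, then (i=1), then res=0, then (j=0), then res=0, then (j=1), then res=1, then (i=2), then res=-2, then (j=0), then res=-2, then (j=1), then res=0, then (i=3), then res=0, then (j=0), then res=0, then (j=1), then res=3, then (i=4), then res=-6, then (j=0), then res=-6, then (j=1), then res=-2, then (i=5), then res=4, then (j=0), then res=4, then (j=1), then res=9, then returns 20; calc_v2 runs tmp=-2, then ((min(0, -1) + (c * -2)) != (3 * a)) is true, then b=-4, then acc=1, then (i=1), then acc=-2, then (i=2), then acc=-2, then (i=3), then acc=-2, then (i=4), then acc=-2, then res=0, then (i=0), then res=0, then (j=0), then res=0, then (j=1), then res=0, then (i=1), then res=0, then (j=0), then res=0, then (j=1), then res=1, then (i=2), then res=-2, then (j=0), then res=-2, then (j=1), then res=0, then (i=3), then res=0, then (j=0), then res=0, then (j=1), then res=3, then (i=4), then res=-6, then (j=0), then res=-6, then (j=1), then res=-2, then (i=5), then res=4, then (j=0), then res=4, then (j=1), then res=9, then returns 20; both end at 20.
Checked all 196 inputs in the declared domain: the outputs agree on every one.
verdict: equivalent


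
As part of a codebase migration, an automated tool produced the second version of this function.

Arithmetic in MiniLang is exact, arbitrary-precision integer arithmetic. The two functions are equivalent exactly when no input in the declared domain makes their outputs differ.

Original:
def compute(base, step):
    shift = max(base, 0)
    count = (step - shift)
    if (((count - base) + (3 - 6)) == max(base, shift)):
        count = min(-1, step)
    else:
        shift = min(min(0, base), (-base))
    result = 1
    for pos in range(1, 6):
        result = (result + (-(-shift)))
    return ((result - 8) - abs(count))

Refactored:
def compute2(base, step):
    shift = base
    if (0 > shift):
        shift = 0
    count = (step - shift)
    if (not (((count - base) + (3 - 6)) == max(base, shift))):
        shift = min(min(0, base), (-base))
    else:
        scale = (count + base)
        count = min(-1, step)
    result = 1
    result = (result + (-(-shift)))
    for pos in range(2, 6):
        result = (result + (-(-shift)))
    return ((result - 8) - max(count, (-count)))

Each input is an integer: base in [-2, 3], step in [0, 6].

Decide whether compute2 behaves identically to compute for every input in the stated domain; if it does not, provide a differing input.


Changes here: comparison usage differs; and constant usage differs; and statement counts differ; and min/max/abs usage differs; and loop structure differs; and arithmetic usage differs; and boolean connective usage differs; and branching structure differs; and local variable names differ; the full 42-point sweep finds no disagreement.
verdict: equivalent


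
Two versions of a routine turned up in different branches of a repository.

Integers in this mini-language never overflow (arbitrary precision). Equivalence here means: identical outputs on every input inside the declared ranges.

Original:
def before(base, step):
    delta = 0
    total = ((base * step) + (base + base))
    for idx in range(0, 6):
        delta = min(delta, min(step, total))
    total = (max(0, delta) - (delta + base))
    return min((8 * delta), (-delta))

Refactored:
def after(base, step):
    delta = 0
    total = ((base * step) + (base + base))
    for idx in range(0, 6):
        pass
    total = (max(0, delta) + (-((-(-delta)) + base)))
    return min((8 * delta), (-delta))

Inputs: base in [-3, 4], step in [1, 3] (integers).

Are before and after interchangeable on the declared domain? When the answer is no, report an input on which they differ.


On input base=-3, step=1, before returns -72 while after returns 0.
verdict: not equivalent; witness: base=-3, step=1


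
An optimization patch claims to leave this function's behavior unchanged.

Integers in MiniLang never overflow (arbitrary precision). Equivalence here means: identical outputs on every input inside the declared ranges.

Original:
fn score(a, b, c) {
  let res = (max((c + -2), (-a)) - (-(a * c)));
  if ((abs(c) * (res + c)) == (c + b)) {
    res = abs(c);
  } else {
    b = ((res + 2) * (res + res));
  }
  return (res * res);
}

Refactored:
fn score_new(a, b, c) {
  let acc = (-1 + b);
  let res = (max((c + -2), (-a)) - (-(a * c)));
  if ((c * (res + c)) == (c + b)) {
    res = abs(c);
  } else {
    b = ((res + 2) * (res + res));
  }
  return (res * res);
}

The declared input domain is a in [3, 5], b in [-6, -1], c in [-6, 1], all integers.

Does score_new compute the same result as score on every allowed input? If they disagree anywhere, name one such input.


Run the pair on a=3, b=-6, c=-1.
score: res becomes -6; next ((abs(c) * (res + c)) == (c + b)) evaluates to true; next res becomes 1; next final value 1
score_new: acc becomes -7; next res becomes -6; next ((c * (res + c)) == (c + b)) evaluates to false; next b becomes 48; next final value 36
1 != 36, so the rewrite changes behavior.
verdict: not equivalent; witness: a=3, b=-6, c=-1


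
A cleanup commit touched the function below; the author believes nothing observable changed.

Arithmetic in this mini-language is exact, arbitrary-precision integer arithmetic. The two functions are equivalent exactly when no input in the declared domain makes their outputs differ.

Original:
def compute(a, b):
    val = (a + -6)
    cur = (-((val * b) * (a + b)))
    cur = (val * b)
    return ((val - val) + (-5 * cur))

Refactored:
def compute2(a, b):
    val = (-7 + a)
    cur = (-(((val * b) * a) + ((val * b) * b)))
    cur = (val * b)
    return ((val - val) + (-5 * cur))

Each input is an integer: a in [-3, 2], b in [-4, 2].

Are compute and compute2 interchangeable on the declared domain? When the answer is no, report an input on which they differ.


Consider the input a=-3, b=-4.
compute: val=-9, then cur=252, then cur=36, then returns -180
compute2: val=-10, then cur=280, then cur=40, then returns -200
-180 and -200 differ, so these are not the same function on this domain.
verdict: not equivalent; witness: a=-3, b=-4


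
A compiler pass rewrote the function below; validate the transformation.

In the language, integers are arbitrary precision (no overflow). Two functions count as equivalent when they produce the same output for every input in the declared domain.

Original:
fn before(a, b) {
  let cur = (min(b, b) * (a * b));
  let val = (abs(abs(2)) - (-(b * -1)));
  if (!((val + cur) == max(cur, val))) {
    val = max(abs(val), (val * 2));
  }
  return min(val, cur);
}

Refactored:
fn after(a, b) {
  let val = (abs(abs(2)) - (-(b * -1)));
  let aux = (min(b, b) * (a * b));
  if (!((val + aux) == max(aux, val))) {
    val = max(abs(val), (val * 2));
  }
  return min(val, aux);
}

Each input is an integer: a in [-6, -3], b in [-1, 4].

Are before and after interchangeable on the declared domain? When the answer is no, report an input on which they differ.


Behavior is preserved: although local variable names differ, the outputs never diverge.
As a probe, take a=-3, b=2: before runs cur := -12 | val := 0 | (!((val + cur) == max(cur, val))): true | val := 0 | result -12; after runs val := 0 | aux := -12 | (!((val + aux) == max(aux, val))): true | val := 0 | result -12; both end at -12.
An exhaustive pass over the 24 declared inputs shows identical outputs.
verdict: equivalent


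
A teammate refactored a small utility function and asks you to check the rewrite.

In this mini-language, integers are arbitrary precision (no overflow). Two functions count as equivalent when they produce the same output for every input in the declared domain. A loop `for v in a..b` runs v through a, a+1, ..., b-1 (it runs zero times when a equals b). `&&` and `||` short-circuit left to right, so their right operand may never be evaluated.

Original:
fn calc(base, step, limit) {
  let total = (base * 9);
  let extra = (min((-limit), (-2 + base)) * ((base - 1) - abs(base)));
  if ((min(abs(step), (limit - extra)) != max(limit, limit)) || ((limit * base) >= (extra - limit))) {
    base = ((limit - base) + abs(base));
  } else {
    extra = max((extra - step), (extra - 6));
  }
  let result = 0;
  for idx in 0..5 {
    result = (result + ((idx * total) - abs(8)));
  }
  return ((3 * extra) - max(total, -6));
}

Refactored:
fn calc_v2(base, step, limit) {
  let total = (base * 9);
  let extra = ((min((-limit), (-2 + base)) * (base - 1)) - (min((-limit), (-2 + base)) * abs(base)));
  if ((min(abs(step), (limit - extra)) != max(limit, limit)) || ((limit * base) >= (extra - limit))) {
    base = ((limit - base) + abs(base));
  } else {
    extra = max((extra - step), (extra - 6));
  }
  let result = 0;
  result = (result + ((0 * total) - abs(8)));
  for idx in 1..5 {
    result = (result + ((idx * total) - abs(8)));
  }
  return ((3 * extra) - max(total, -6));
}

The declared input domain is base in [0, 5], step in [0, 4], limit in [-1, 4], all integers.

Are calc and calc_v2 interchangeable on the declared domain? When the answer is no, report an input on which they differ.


Changes here: loop structure differs; and constant usage differs; and min/max/abs usage differs; and statement counts differ; and arithmetic usage differs; the full 180-point sweep finds no disagreement.
verdict: equivalent


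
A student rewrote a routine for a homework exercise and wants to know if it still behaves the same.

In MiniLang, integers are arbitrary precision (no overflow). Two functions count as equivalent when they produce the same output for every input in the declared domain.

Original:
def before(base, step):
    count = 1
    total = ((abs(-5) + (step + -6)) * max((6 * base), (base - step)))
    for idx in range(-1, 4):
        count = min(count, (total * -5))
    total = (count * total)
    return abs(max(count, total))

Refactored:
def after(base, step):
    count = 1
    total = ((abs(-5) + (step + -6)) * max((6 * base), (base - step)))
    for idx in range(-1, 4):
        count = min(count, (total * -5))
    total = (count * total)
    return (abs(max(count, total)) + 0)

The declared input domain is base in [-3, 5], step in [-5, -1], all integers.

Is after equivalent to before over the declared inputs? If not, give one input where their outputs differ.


The two are interchangeable: arithmetic usage differs; and constant usage differs, and every declared input agrees.
As a probe, take base=3, step=-2: before runs count = 1; total = -54; [idx=-1]; count = 1; [idx=0]; count = 1; [idx=1]; count = 1; [idx=2]; count = 1; [idx=3]; count = 1; total = -54; return 1; after runs count = 1; total = -54; [idx=-1]; count = 1; [idx=0]; count = 1; [idx=1]; count = 1; [idx=2]; count = 1; [idx=3]; count = 1; total = -54; return 1; both end at 1.
An exhaustive pass over the 45 declared inputs shows identical outputs.
verdict: equivalent


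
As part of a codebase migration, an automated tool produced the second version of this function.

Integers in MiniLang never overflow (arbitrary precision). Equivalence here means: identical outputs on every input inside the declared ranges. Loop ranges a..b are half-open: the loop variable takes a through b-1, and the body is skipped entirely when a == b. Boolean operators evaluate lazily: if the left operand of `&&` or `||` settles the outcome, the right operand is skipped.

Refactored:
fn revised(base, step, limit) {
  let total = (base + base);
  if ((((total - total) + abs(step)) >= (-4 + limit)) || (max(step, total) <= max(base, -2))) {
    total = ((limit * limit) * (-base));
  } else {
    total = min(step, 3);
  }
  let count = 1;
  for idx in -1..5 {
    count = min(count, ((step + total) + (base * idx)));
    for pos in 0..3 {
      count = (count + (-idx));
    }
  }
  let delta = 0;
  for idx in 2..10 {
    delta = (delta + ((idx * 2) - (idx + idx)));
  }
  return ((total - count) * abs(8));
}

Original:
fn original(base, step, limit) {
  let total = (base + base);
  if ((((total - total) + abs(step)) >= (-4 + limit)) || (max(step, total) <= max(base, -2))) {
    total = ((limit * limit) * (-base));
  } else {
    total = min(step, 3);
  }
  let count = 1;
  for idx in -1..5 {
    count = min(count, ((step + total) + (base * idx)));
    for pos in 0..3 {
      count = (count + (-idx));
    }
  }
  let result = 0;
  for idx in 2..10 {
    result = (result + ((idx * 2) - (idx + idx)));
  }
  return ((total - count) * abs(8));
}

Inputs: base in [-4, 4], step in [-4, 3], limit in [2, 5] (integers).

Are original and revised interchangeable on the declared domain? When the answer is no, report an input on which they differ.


Reading the diff, among the changes: local variable names differ.
Spot check at base=-2, step=-1, limit=2 — original: total = -4; ((((total - total) + abs(step)) >= (-4 + limit)) || (max(step, total) <= max(base, -2))) -> true; total = 8; count = 1; [idx=-1]; count = 1; [pos=0]; count = 2; [pos=1]; count = 3; [pos=2]; count = 4; [idx=0]; count = 4; [pos=0]; count = 4; [pos=1]; count = 4; [pos=2]; count = 4; [idx=1]; count = 4; [pos=0]; count = 3; [pos=1]; count = 2; [pos=2]; count = 1; [idx=2]; count = 1; [pos=0]; count = -1; [pos=1]; count = -3; [pos=2]; count = -5; [idx=3]; count = -5; [pos=0]; count = -8; [pos=1]; count = -11; [pos=2]; count = -14; [idx=4]; count = -14; [pos=0]; count = -18; [pos=1]; count = -22; [pos=2]; count = -26; result = 0; [idx=2]; result = 0; [idx=3]; result = 0; [idx=4]; result = 0; [idx=5]; result = 0; [idx=6]; result = 0; [idx=7]; result = 0; [idx=8]; result = 0; [idx=9]; result = 0; return 272. revised: total = -4; ((((total - total) + abs(step)) >= (-4 + limit)) || (max(step, total) <= max(base, -2))) -> true; total = 8; count = 1; [idx=-1]; count = 1; [pos=0]; count = 2; [pos=1]; count = 3; [pos=2]; count = 4; [idx=0]; count = 4; [pos=0]; count = 4; [pos=1]; count = 4; [pos=2]; count = 4; [idx=1]; count = 4; [pos=0]; count = 3; [pos=1]; count = 2; [pos=2]; count = 1; [idx=2]; count = 1; [pos=0]; count = -1; [pos=1]; count = -3; [pos=2]; count = -5; [idx=3]; count = -5; [pos=0]; count = -8; [pos=1]; count = -11; [pos=2]; count = -14; [idx=4]; count = -14; [pos=0]; count = -18; [pos=1]; count = -22; [pos=2]; count = -26; delta = 0; [idx=2]; delta = 0; [idx=3]; delta = 0; [idx=4]; delta = 0; [idx=5]; delta = 0; [idx=6]; delta = 0; [idx=7]; delta = 0; [idx=8]; delta = 0; [idx=9]; delta = 0; return 272. Both give 272.
An exhaustive pass over the 288 declared inputs shows identical outputs.
verdict: equivalent


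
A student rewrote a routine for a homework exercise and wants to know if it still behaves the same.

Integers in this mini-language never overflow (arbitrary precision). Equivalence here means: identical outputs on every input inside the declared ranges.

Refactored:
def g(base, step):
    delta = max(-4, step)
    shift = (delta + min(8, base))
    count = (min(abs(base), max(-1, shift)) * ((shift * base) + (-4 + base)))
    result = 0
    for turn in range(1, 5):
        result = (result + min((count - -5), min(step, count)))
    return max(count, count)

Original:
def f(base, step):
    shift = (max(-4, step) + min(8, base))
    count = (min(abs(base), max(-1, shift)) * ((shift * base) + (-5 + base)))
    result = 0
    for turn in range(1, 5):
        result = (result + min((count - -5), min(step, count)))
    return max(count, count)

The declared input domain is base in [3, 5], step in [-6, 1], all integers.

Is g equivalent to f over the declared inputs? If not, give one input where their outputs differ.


Run the pair on base=3, step=-6.
f: shift becomes -1; next count becomes 5; next result becomes 0; next at turn=1:; next result becomes -6; next at turn=2:; next result becomes -12; next at turn=3:; next result becomes -18; next at turn=4:; next result becomes -24; next final value 5
g: delta becomes -4; next shift becomes -1; next count becomes 4; next result becomes 0; next at turn=1:; next result becomes -6; next at turn=2:; next result becomes -12; next at turn=3:; next result becomes -18; next at turn=4:; next result becomes -24; next final value 4
5 against 4: the behavior changed.
verdict: not equivalent; witness: base=3, step=-6
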